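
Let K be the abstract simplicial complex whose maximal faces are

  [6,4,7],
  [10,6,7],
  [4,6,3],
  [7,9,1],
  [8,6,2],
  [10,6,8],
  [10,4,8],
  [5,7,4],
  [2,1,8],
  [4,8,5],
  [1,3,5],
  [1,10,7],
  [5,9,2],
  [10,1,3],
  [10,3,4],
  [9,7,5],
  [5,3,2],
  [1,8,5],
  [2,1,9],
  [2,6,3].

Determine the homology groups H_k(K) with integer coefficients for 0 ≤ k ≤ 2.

H_0 = Z,  H_1 = Z ⊕ Z/2Z,  H_2 = 0.

Take the total order 1 < 2 < 3 < 4 < 5 < 6 < 7 < 8 < 9 < 10 on the vertex set. Then K (dimension 2) consists of the simplices:

  0-simplices (10): [1], [2], [3], [4], [5], [6], [7], [8], [9], [10]
  1-simplices (30): (30 of them)
  2-simplices (20): (20 of them)

so the chain groups are C_0 ≅ Z^10, C_1 ≅ Z^30, C_2 ≅ Z^20.

Boundary ∂_1: C_1 → C_0 sends each edge [p,q] (with p < q) to q − p. For instance
  ∂[2,6] = [6] − [2].
The 10×30 boundary matrix has rank 9 and Smith normal form diag(1,1,1,1,1,1,1,1,1).

Boundary ∂_2: C_2 → C_1 maps a triangle to the signed sum of its edges. For instance
  ∂[4,5,8] = [5,8] − [4,8] + [4,5],
  ∂[2,3,6] = [3,6] − [2,6] + [2,3].
The resulting 30×20 matrix has rank 20, and its Smith normal form has invariant factors (1,1,1,1,1,1,1,1,1,1,1,1,1,1,1,1,1,1,1,2).

Now H_k = ker ∂_k / im ∂_{k+1}, so:

  H_0: rank C_0 − rank ∂_1 = 10 − 9 = 1, and the invariant factors of ∂_1 are all 1, so H_0 = Z.
  H_1: rank ker ∂_1 − rank ∂_2 = (30 − 9) − 20 = 1, and ∂_2 has invariant factor 2 > 1, so H_1 = Z ⊕ Z/2Z.
  H_2: rank ker ∂_2 − rank ∂_3 = (20 − 20) − 0 = 0, and there is no ∂_3, so H_2 = 0.

(K is a triangulation of the Klein bottle.)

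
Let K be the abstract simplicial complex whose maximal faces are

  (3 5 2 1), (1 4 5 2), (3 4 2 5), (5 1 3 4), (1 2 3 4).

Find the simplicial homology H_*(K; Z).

H_0 = Z,  H_1 = 0,  H_2 = 0,  H_3 = Z.

Fix the vertex order 1 < 2 < 3 < 4 < 5 and write every simplex with vertices in increasing order. Then dim K = 3 and the simplices of K are:

  0-simplices (5): [1], [2], [3], [4], [5]
  1-simplices (10): [1,2], [1,3], [1,4], [1,5], [2,3], [2,4], [2,5], [3,4], [3,5], [4,5]
  2-simplices (10): [1,2,3], [1,2,4], [1,2,5], [1,3,4], [1,3,5], [1,4,5], [2,3,4], [2,3,5], [2,4,5], [3,4,5]
  3-simplices (5): [1,2,3,4], [1,2,3,5], [1,2,4,5], [1,3,4,5], [2,3,4,5]

giving chain groups C_0 ≅ Z^5, C_1 ≅ Z^10, C_2 ≅ Z^10, C_3 ≅ Z^5.

Boundary ∂_1: C_1 → C_0 maps an edge to its endpoints' difference, ∂[p,q] = q − p.
As a 5×10 matrix over Z this has rank 4, with invariant factors (1,1,1,1).

The boundary map ∂_2: C_2 → C_1 acts by ∂[p,q,r] = [q,r] − [p,r] + [p,q]. For instance
  ∂[1,2,5] = [2,5] − [1,5] + [1,2],
  ∂[2,3,5] = [3,5] − [2,5] + [2,3].
This gives a 10×10 integer matrix of rank 6; reducing to Smith normal form yields diagonal entries (1,1,1,1,1,1).

∂_3: C_3 → C_2 sends each 3-simplex σ to the alternating sum Σ_i (−1)^i (σ with its i-th vertex removed). For instance
  ∂[1,2,3,5] = [2,3,5] − [1,3,5] + [1,2,5] − [1,2,3],
  ∂[1,2,3,4] = [2,3,4] − [1,3,4] + [1,2,4] − [1,2,3].
The 10×5 boundary matrix has rank 4 and Smith normal form diag(1,1,1,1).

Computing H_k = (kernel of ∂_k) / (image of ∂_{k+1}):

  H_0: rank C_0 − rank ∂_1 = 5 − 4 = 1, and the invariant factors of ∂_1 are all 1, so H_0 ≅ Z.
  H_1: rank ker ∂_1 − rank ∂_2 = (10 − 4) − 6 = 0, and the invariant factors of ∂_2 are all 1, so H_1 ≅ 0.
  H_2: rank ker ∂_2 − rank ∂_3 = (10 − 6) − 4 = 0, and the invariant factors of ∂_3 are all 1, so H_2 ≅ 0.
  H_3: rank ker ∂_3 − rank ∂_4 = (5 − 4) − 0 = 1, and there is no ∂_4, so H_3 ≅ Z.

As a check, the Euler characteristic is 5 − 10 + 10 − 5 = 0, which agrees with 1 − 0 + 0 − 1 = 0.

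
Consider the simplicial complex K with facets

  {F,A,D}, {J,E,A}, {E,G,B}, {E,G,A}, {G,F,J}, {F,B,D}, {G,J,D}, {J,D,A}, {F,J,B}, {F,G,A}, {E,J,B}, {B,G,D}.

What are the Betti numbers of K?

K has 7 vertices, 18 edges, 12 triangles.
rank ∂_0 = 0, rank ∂_1 = 6 ⇒ b_0 = 7 − 0 − 6 = 1; all invariant factors of ∂_1 are 1 so no torsion. So H_0 ≅ Z.
rank ∂_1 = 6, rank ∂_2 = 12 ⇒ b_1 = 18 − 6 − 12 = 0; ∂_2 has invariant factor(s) [2] giving torsion. So H_1 ≅ Z/2.
rank ∂_2 = 12, rank ∂_3 = 0 ⇒ b_2 = 12 − 12 − 0 = 0. So H_2 ≅ 0.

b_0 = 1, b_1 = 0, b_2 = 0.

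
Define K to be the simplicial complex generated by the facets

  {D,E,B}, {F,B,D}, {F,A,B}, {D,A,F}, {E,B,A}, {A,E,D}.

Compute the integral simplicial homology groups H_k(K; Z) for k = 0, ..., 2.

H_0 ≅ Z,  H_1 = 0,  H_2 ≅ Z.

Fix the vertex order A < B < D < E < F and write every simplex with vertices in increasing order. Then dim K = 2 and the simplices of K are:

  0-simplices (5): A, B, D, E, F
  1-simplices (9): AB, AD, AE, AF, BD, BE, BF, DE, DF
  2-simplices (6): ABE, ABF, ADE, ADF, BDE, BDF

so the chain groups are C_0 ≅ Z^5, C_1 ≅ Z^9, C_2 ≅ Z^6.

The boundary map ∂_1: C_1 → C_0 is given by ∂[p,q] = [q] − [p].
The resulting 5×9 matrix has rank 4, and its Smith normal form has invariant factors (1,1,1,1).

∂_2: C_2 → C_1 sends each 2-simplex [p,q,r] to [q,r] − [p,r] + [p,q]. For instance
  ∂ABE = BE − AE + AB,
  ∂BDE = DE − BE + BD.
As a 9×6 matrix over Z this has rank 5, with invariant factors (1,1,1,1,1).

From H_k ≅ ker(∂_k) / im(∂_{k+1}) we obtain:

  H_0: rank C_0 − rank ∂_1 = 5 − 4 = 1, and the invariant factors of ∂_1 are all 1, so H_0 ≅ Z.
  H_1: rank ker ∂_1 − rank ∂_2 = (9 − 4) − 5 = 0, and the invariant factors of ∂_2 are all 1, so H_1 ≅ 0.
  H_2: rank ker ∂_2 − rank ∂_3 = (6 − 5) − 0 = 1, and there is no ∂_3, so H_2 ≅ Z.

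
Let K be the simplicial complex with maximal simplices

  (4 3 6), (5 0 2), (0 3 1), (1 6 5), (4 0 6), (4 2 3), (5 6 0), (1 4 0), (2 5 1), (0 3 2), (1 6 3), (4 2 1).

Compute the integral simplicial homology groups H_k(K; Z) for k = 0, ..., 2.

H_0 ≅ Z,  H_1 ≅ Z_2,  H_2 = 0.

We work with the vertex ordering 0 < 1 < 2 < 3 < 4 < 5 < 6. The simplices of K, each written with vertices in increasing order, are:

  0-simplices (7): [0], [1], [2], [3], [4], [5], [6]
  1-simplices (18): [0,1], [0,2], [0,3], [0,4], [0,5], [0,6], [1,2], [1,3], [1,4], [1,5], [1,6], [2,3], [2,4], [2,5], [3,4], [3,6], [4,6], [5,6]
  2-simplices (12): [0,1,3], [0,1,4], [0,2,3], [0,2,5], [0,4,6], [0,5,6], [1,2,4], [1,2,5], [1,3,6], [1,5,6], [2,3,4], [3,4,6]

giving chain groups C_0 ≅ Z^7, C_1 ≅ Z^18, C_2 ≅ Z^12.

∂_1: C_1 → C_0 sends each edge [p,q] (with p < q) to q − p. For instance
  ∂[2,3] = [3] − [2].
The 7×18 boundary matrix has rank 6 and Smith normal form diag(1,1,1,1,1,1).

The boundary map ∂_2: C_2 → C_1 maps a triangle to the signed sum of its edges. For instance
  ∂[0,2,5] = [2,5] − [0,5] + [0,2],
  ∂[0,2,3] = [2,3] − [0,3] + [0,2].
As a 18×12 matrix over Z this has rank 12, with invariant factors (1,1,1,1,1,1,1,1,1,1,1,2).

Reading off H_k = ker ∂_k / im ∂_{k+1}:

  H_0: rank C_0 − rank ∂_1 = 7 − 6 = 1, and the invariant factors of ∂_1 are all 1, so H_0 = Z.
  H_1: rank ker ∂_1 − rank ∂_2 = (18 − 6) − 12 = 0, and ∂_2 has invariant factor 2 > 1, so H_1 = Z_2.
  H_2: rank ker ∂_2 − rank ∂_3 = (12 − 12) − 0 = 0, and there is no ∂_3, so H_2 = 0.

As a check, the Euler characteristic is 7 − 18 + 12 = 1, which agrees with 1 − 0 + 0 = 1.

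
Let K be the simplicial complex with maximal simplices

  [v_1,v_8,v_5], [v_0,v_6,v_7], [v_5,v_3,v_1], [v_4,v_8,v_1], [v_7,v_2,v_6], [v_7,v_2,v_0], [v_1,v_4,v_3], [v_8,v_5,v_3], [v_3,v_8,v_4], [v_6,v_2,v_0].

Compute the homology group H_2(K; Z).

Fix the vertex order v_0 < v_1 < v_2 < v_3 < v_4 < v_5 < v_6 < v_7 < v_8 and write every simplex with vertices in increasing order. Then dim K = 2 and the simplices of K are:

  0-simplices (9): [v_0], [v_1], [v_2], [v_3], [v_4], [v_5], [v_6], [v_7], [v_8]
  1-simplices (15): (15 of them)
  2-simplices (10): [v_0,v_2,v_6], [v_0,v_2,v_7], [v_0,v_6,v_7], [v_1,v_3,v_4], [v_1,v_3,v_5], [v_1,v_4,v_8], [v_1,v_5,v_8], [v_2,v_6,v_7], [v_3,v_4,v_8], [v_3,v_5,v_8]

so the chain groups are C_0 ≅ Z^9, C_1 ≅ Z^15, C_2 ≅ Z^10.

The boundary map ∂_1: C_1 → C_0 maps an edge to its endpoints' difference, ∂[p,q] = q − p. For instance
  ∂[v_1,v_8] = [v_8] − [v_1].
As a 9×15 matrix over Z this has rank 7, with invariant factors (1,1,1,1,1,1,1).

Boundary ∂_2: C_2 → C_1 maps a triangle to the signed sum of its edges. For instance
  ∂[v_0,v_2,v_7] = [v_2,v_7] − [v_0,v_7] + [v_0,v_2],
  ∂[v_1,v_3,v_4] = [v_3,v_4] − [v_1,v_4] + [v_1,v_3].
As a 15×10 matrix over Z this has rank 8, with invariant factors (1,1,1,1,1,1,1,1).

Reading off H_k = ker ∂_k / im ∂_{k+1}:

  H_2: rank ker ∂_2 − rank ∂_3 = (10 − 8) − 0 = 2, and there is no ∂_3, so H_2 ≅ Z^2.

(K is a triangulation of the disjoint union of the 2-sphere S^2 and the 2-sphere S^2.)

H_2 ≅ Z^2.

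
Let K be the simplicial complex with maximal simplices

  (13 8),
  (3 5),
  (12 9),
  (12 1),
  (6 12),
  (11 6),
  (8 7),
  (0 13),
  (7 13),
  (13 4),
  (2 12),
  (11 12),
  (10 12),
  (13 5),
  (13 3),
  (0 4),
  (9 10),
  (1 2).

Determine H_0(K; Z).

H_0 = Z^2.

K has 14 vertices, 18 edges.
rank ∂_0 = 0, rank ∂_1 = 12 ⇒ b_0 = 14 − 0 − 12 = 2; all invariant factors of ∂_1 are 1 so no torsion. So H_0 = Z^2.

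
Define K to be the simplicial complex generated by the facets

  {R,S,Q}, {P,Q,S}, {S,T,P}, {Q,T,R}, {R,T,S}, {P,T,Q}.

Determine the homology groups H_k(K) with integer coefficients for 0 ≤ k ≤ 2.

H_0 = Z,  H_1 = 0,  H_2 = Z.

Order the vertices as P < Q < R < S < T. Listing each simplex with vertices in this order, K has dimension 2 with simplices:

  0-simplices (5): P, Q, R, S, T
  1-simplices (9): PQ, PS, PT, QR, QS, QT, RS, RT, ST
  2-simplices (6): PQS, PQT, PST, QRS, QRT, RST

so the chain groups are C_0 ≅ Z^5, C_1 ≅ Z^9, C_2 ≅ Z^6.

The boundary map ∂_1: C_1 → C_0 maps an edge to its endpoints' difference, ∂[p,q] = q − p.
As a 5×9 matrix over Z this has rank 4, with invariant factors (1,1,1,1).

Boundary ∂_2: C_2 → C_1 maps a triangle to the signed sum of its edges. For instance
  ∂PST = ST − PT + PS,
  ∂QRS = RS − QS + QR.
This gives a 9×6 integer matrix of rank 5; reducing to Smith normal form yields diagonal entries (1,1,1,1,1).

Computing H_k = (kernel of ∂_k) / (image of ∂_{k+1}):

  H_0: rank C_0 − rank ∂_1 = 5 − 4 = 1, and the invariant factors of ∂_1 are all 1, so H_0 = Z.
  H_1: rank ker ∂_1 − rank ∂_2 = (9 − 4) − 5 = 0, and the invariant factors of ∂_2 are all 1, so H_1 = 0.
  H_2: rank ker ∂_2 − rank ∂_3 = (6 − 5) − 0 = 1, and there is no ∂_3, so H_2 = Z.

As a check, the Euler characteristic is 5 − 9 + 6 = 2, which agrees with 1 − 0 + 1 = 2.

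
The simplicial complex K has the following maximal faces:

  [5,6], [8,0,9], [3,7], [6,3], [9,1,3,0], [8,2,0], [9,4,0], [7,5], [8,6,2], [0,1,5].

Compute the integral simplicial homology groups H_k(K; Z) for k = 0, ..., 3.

H_0 ≅ Z,  H_1 ≅ Z^3,  H_2 = 0,  H_3 = 0.

Take the total order 0 < 1 < 2 < 3 < 4 < 5 < 6 < 7 < 8 < 9 on the vertex set. Then K (dimension 3) consists of the simplices:

  0-simplices (10): [0], [1], [2], [3], [4], [5], [6], [7], [8], [9]
  1-simplices (20): [0,1], [0,2], [0,3], [0,4], [0,5], [0,8], [0,9], [1,3], [1,5], [1,9], [2,6], [2,8], [3,6], [3,7], [3,9], [4,9], [5,6], [5,7], [6,8], [8,9]
  2-simplices (9): [0,1,3], [0,1,5], [0,1,9], [0,2,8], [0,3,9], [0,4,9], [0,8,9], [1,3,9], [2,6,8]
  3-simplices (1): [0,1,3,9]

Hence C_0 ≅ Z^10, C_1 ≅ Z^20, C_2 ≅ Z^9, C_3 ≅ Z^1.

The boundary map ∂_1: C_1 → C_0 maps an edge to its endpoints' difference, ∂[p,q] = q − p.
This gives a 10×20 integer matrix of rank 9; reducing to Smith normal form yields diagonal entries (1,1,1,1,1,1,1,1,1).

Boundary ∂_2: C_2 → C_1 sends each 2-simplex [p,q,r] to [q,r] − [p,r] + [p,q]. For instance
  ∂[2,6,8] = [6,8] − [2,8] + [2,6],
  ∂[0,2,8] = [2,8] − [0,8] + [0,2].
The resulting 20×9 matrix has rank 8, and its Smith normal form has invariant factors (1,1,1,1,1,1,1,1).

∂_3: C_3 → C_2 sends each 3-simplex σ to the alternating sum Σ_i (−1)^i (σ with its i-th vertex removed). For instance
  ∂[0,1,3,9] = [1,3,9] − [0,3,9] + [0,1,9] − [0,1,3].
The resulting 9×1 matrix has rank 1, and its Smith normal form has invariant factors (1).

Now H_k = ker ∂_k / im ∂_{k+1}, so:

  H_0: rank C_0 − rank ∂_1 = 10 − 9 = 1, and the invariant factors of ∂_1 are all 1, so H_0 = Z.
  H_1: rank ker ∂_1 − rank ∂_2 = (20 − 9) − 8 = 3, and the invariant factors of ∂_2 are all 1, so H_1 = Z^3.
  H_2: rank ker ∂_2 − rank ∂_3 = (9 − 8) − 1 = 0, and the invariant factors of ∂_3 are all 1, so H_2 = 0.
  H_3: rank ker ∂_3 − rank ∂_4 = (1 − 1) − 0 = 0, and there is no ∂_4, so H_3 = 0.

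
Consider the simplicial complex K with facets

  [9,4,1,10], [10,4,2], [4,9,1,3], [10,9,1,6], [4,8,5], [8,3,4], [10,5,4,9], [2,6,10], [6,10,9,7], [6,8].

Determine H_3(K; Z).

Fix the vertex order 1 < 2 < 3 < 4 < 5 < 6 < 7 < 8 < 9 < 10 and write every simplex with vertices in increasing order. Then dim K = 3 and the simplices of K are:

  0-simplices (10): [1], [2], [3], [4], [5], [6], [7], [8], [9], [10]
  1-simplices (25): (25 of them)
  2-simplices (20): (20 of them)
  3-simplices (5): [1,3,4,9], [1,4,9,10], [1,6,9,10], [4,5,9,10], [6,7,9,10]

giving chain groups C_0 ≅ Z^10, C_1 ≅ Z^25, C_2 ≅ Z^20, C_3 ≅ Z^5.

Boundary ∂_1: C_1 → C_0 maps an edge to its endpoints' difference, ∂[p,q] = q − p. For instance
  ∂[6,7] = [7] − [6].
As a 10×25 matrix over Z this has rank 9, with invariant factors (1,1,1,1,1,1,1,1,1).

∂_2: C_2 → C_1 maps a triangle to the signed sum of its edges. For instance
  ∂[6,9,10] = [9,10] − [6,10] + [6,9],
  ∂[2,6,10] = [6,10] − [2,10] + [2,6].
As a 25×20 matrix over Z this has rank 15, with invariant factors (1,1,1,1,1,1,1,1,1,1,1,1,1,1,1).

The boundary map ∂_3: C_3 → C_2 sends each 3-simplex σ to the alternating sum Σ_i (−1)^i (σ with its i-th vertex removed). For instance
  ∂[4,5,9,10] = [5,9,10] − [4,9,10] + [4,5,10] − [4,5,9],
  ∂[1,3,4,9] = [3,4,9] − [1,4,9] + [1,3,9] − [1,3,4].
The resulting 20×5 matrix has rank 5, and its Smith normal form has invariant factors (1,1,1,1,1).

Now H_k = ker ∂_k / im ∂_{k+1}, so:

  H_3: rank ker ∂_3 − rank ∂_4 = (5 − 5) − 0 = 0, and there is no ∂_4, so H_3 = 0.

H_3 = 0.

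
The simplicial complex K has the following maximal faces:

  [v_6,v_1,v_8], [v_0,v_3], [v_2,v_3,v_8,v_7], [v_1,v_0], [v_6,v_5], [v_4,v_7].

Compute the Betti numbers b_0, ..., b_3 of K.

We work with the vertex ordering v_0 < v_1 < v_2 < v_3 < v_4 < v_5 < v_6 < v_7 < v_8. The simplices of K, each written with vertices in increasing order, are:

  0-simplices (9): [v_0], [v_1], [v_2], [v_3], [v_4], [v_5], [v_6], [v_7], [v_8]
  1-simplices (13): [v_0,v_1], [v_0,v_3], [v_1,v_6], [v_1,v_8], [v_2,v_3], [v_2,v_7], [v_2,v_8], [v_3,v_7], [v_3,v_8], [v_4,v_7], [v_5,v_6], [v_6,v_8], [v_7,v_8]
  2-simplices (5): [v_1,v_6,v_8], [v_2,v_3,v_7], [v_2,v_3,v_8], [v_2,v_7,v_8], [v_3,v_7,v_8]
  3-simplices (1): [v_2,v_3,v_7,v_8]

so the chain groups are C_0 ≅ Z^9, C_1 ≅ Z^13, C_2 ≅ Z^5, C_3 ≅ Z^1.

∂_1: C_1 → C_0 is given by ∂[p,q] = [q] − [p]. For instance
  ∂[v_2,v_7] = [v_7] − [v_2].
This gives a 9×13 integer matrix of rank 8; reducing to Smith normal form yields diagonal entries (1,1,1,1,1,1,1,1).

Boundary ∂_2: C_2 → C_1 acts by ∂[p,q,r] = [q,r] − [p,r] + [p,q]. For instance
  ∂[v_1,v_6,v_8] = [v_6,v_8] − [v_1,v_8] + [v_1,v_6],
  ∂[v_3,v_7,v_8] = [v_7,v_8] − [v_3,v_8] + [v_3,v_7].
This gives a 13×5 integer matrix of rank 4; reducing to Smith normal form yields diagonal entries (1,1,1,1).

∂_3: C_3 → C_2 sends each 3-simplex σ to the alternating sum Σ_i (−1)^i (σ with its i-th vertex removed). For instance
  ∂[v_2,v_3,v_7,v_8] = [v_3,v_7,v_8] − [v_2,v_7,v_8] + [v_2,v_3,v_8] − [v_2,v_3,v_7].
As a 5×1 matrix over Z this has rank 1, with invariant factors (1).

Now H_k = ker ∂_k / im ∂_{k+1}, so:

  H_0: rank C_0 − rank ∂_1 = 9 − 8 = 1, and the invariant factors of ∂_1 are all 1, so H_0 ≅ Z.
  H_1: rank ker ∂_1 − rank ∂_2 = (13 − 8) − 4 = 1, and the invariant factors of ∂_2 are all 1, so H_1 ≅ Z.
  H_2: rank ker ∂_2 − rank ∂_3 = (5 − 4) − 1 = 0, and the invariant factors of ∂_3 are all 1, so H_2 ≅ 0.
  H_3: rank ker ∂_3 − rank ∂_4 = (1 − 1) − 0 = 0, and there is no ∂_4, so H_3 ≅ 0.

Hence the Betti numbers are b_0 = 1, b_1 = 1, b_2 = 0, b_3 = 0.

b_0 = 1, b_1 = 1, b_2 = 0, b_3 = 0.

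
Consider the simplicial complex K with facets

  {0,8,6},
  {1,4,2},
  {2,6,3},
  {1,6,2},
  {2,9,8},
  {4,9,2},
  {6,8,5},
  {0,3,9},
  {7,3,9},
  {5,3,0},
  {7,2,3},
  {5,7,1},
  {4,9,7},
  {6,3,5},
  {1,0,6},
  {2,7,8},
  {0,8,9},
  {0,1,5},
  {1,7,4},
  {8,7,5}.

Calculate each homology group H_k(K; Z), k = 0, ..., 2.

Fix the vertex order 0 < 1 < 2 < 3 < 4 < 5 < 6 < 7 < 8 < 9 and write every simplex with vertices in increasing order. Then dim K = 2 and the simplices of K are:

  0-simplices (10): [0], [1], [2], [3], [4], [5], [6], [7], [8], [9]
  1-simplices (30): (30 of them)
  2-simplices (20): (20 of them)

Hence C_0 ≅ Z^10, C_1 ≅ Z^30, C_2 ≅ Z^20.

∂_1: C_1 → C_0 sends each edge [p,q] (with p < q) to q − p. For instance
  ∂[4,7] = [7] − [4].
As a 10×30 matrix over Z this has rank 9, with invariant factors (1,1,1,1,1,1,1,1,1).

The boundary map ∂_2: C_2 → C_1 maps a triangle to the signed sum of its edges. For instance
  ∂[0,8,9] = [8,9] − [0,9] + [0,8],
  ∂[0,1,5] = [1,5] − [0,5] + [0,1].
The resulting 30×20 matrix has rank 20, and its Smith normal form has invariant factors (1,1,1,1,1,1,1,1,1,1,1,1,1,1,1,1,1,1,1,2).

From H_k ≅ ker(∂_k) / im(∂_{k+1}) we obtain:

  H_0: rank C_0 − rank ∂_1 = 10 − 9 = 1, and the invariant factors of ∂_1 are all 1, so H_0 = Z.
  H_1: rank ker ∂_1 − rank ∂_2 = (30 − 9) − 20 = 1, and ∂_2 has invariant factor 2 > 1, so H_1 = Z × Z/2.
  H_2: rank ker ∂_2 − rank ∂_3 = (20 − 20) − 0 = 0, and there is no ∂_3, so H_2 = 0.

As a check, the Euler characteristic is 10 − 30 + 20 = 0, which agrees with 1 − 1 + 0 = 0.

H_0 = Z,  H_1 = Z × Z/2,  H_2 = 0.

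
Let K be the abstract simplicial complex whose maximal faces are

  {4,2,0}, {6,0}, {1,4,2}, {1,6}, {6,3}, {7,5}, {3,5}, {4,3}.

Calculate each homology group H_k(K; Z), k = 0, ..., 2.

Fix the vertex order 0 < 1 < 2 < 3 < 4 < 5 < 6 < 7 and write every simplex with vertices in increasing order. Then dim K = 2 and the simplices of K are:

  0-simplices (8): [0], [1], [2], [3], [4], [5], [6], [7]
  1-simplices (11): [0,2], [0,4], [0,6], [1,2], [1,4], [1,6], [2,4], [3,4], [3,5], [3,6], [5,7]
  2-simplices (2): [0,2,4], [1,2,4]

Hence C_0 ≅ Z^8, C_1 ≅ Z^11, C_2 ≅ Z^2.

The boundary map ∂_1: C_1 → C_0 sends each edge [p,q] (with p < q) to q − p. For instance
  ∂[1,2] = [2] − [1].
The resulting 8×11 matrix has rank 7, and its Smith normal form has invariant factors (1,1,1,1,1,1,1).

The boundary map ∂_2: C_2 → C_1 maps a triangle to the signed sum of its edges. For instance
  ∂[1,2,4] = [2,4] − [1,4] + [1,2],
  ∂[0,2,4] = [2,4] − [0,4] + [0,2].
As a 11×2 matrix over Z this has rank 2, with invariant factors (1,1).

From H_k ≅ ker(∂_k) / im(∂_{k+1}) we obtain:

  H_0: rank C_0 − rank ∂_1 = 8 − 7 = 1, and the invariant factors of ∂_1 are all 1, so H_0 ≅ Z.
  H_1: rank ker ∂_1 − rank ∂_2 = (11 − 7) − 2 = 2, and the invariant factors of ∂_2 are all 1, so H_1 ≅ Z^2.
  H_2: rank ker ∂_2 − rank ∂_3 = (2 − 2) − 0 = 0, and there is no ∂_3, so H_2 ≅ 0.

As a check, the Euler characteristic is 8 − 11 + 2 = -1, which agrees with 1 − 2 + 0 = -1.

H_0 ≅ Z,  H_1 ≅ Z^2,  H_2 = 0.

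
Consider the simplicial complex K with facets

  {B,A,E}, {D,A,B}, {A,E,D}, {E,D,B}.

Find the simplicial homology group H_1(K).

We work with the vertex ordering A < B < D < E. The simplices of K, each written with vertices in increasing order, are:

  0-simplices (4): A, B, D, E
  1-simplices (6): AB, AD, AE, BD, BE, DE
  2-simplices (4): ABD, ABE, ADE, BDE

Hence C_0 ≅ Z^4, C_1 ≅ Z^6, C_2 ≅ Z^4.

The boundary map ∂_1: C_1 → C_0 is given by ∂[p,q] = [q] − [p]. For instance
  ∂AB = B − A.
The 4×6 boundary matrix has rank 3 and Smith normal form diag(1,1,1).

The boundary map ∂_2: C_2 → C_1 maps a triangle to the signed sum of its edges. For instance
  ∂ABD = BD − AD + AB,
  ∂BDE = DE − BE + BD.
The 6×4 boundary matrix has rank 3 and Smith normal form diag(1,1,1).

Reading off H_k = ker ∂_k / im ∂_{k+1}:

  H_1: rank ker ∂_1 − rank ∂_2 = (6 − 3) − 3 = 0, and the invariant factors of ∂_2 are all 1, so H_1 ≅ 0.

H_1 = 0.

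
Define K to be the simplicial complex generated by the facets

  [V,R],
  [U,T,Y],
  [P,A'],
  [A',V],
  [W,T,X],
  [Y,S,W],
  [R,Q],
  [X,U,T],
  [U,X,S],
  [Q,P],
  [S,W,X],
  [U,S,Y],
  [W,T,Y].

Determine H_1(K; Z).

K has 11 vertices, 17 edges, 8 triangles.
rank ∂_1 = 9, rank ∂_2 = 7 ⇒ b_1 = 17 − 9 − 7 = 1; all invariant factors of ∂_2 are 1 so no torsion. So H_1 = Z.

H_1 ≅ Z.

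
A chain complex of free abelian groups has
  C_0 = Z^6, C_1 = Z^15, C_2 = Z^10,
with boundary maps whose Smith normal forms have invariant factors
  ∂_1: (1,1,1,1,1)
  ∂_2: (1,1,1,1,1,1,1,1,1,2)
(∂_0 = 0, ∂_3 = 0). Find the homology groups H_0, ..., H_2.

H_0: b_0 = 6 − 0 − 5 = 1; torsion from ∂_1 factors > 1: none. So H_0 ≅ Z.
H_1: b_1 = 15 − 5 − 10 = 0; torsion from ∂_2 factors > 1: [2]. So H_1 ≅ Z/2.
H_2: b_2 = 10 − 10 − 0 = 0; torsion from ∂_3 factors > 1: none. So H_2 ≅ 0.

H_0 ≅ Z,  H_1 ≅ Z/2,  H_2 = 0.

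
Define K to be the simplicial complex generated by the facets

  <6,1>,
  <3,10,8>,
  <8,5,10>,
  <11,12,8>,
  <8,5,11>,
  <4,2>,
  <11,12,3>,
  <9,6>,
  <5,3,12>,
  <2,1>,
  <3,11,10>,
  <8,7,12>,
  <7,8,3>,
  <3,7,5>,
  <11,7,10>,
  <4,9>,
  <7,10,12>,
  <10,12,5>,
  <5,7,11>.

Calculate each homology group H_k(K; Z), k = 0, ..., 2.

Take the total order 1 < 2 < 3 < 4 < 5 < 6 < 7 < 8 < 9 < 10 < 11 < 12 on the vertex set. Then K (dimension 2) consists of the simplices:

  0-simplices (12): [1], [2], [3], [4], [5], [6], [7], [8], [9], [10], [11], [12]
  1-simplices (26): (26 of them)
  2-simplices (14): [3,5,7], [3,5,12], [3,7,8], [3,8,10], [3,10,11], [3,11,12], [5,7,11], [5,8,10], [5,8,11], [5,10,12], [7,8,12], [7,10,11], [7,10,12], [8,11,12]

so the chain groups are C_0 ≅ Z^12, C_1 ≅ Z^26, C_2 ≅ Z^14.

Boundary ∂_1: C_1 → C_0 maps an edge to its endpoints' difference, ∂[p,q] = q − p.
The resulting 12×26 matrix has rank 10, and its Smith normal form has invariant factors (1,1,1,1,1,1,1,1,1,1).

Boundary ∂_2: C_2 → C_1 acts by ∂[p,q,r] = [q,r] − [p,r] + [p,q]. For instance
  ∂[5,8,10] = [8,10] − [5,10] + [5,8],
  ∂[7,10,11] = [10,11] − [7,11] + [7,10].
The 26×14 boundary matrix has rank 13 and Smith normal form diag(1,1,1,1,1,1,1,1,1,1,1,1,1).

From H_k ≅ ker(∂_k) / im(∂_{k+1}) we obtain:

  H_0: rank C_0 − rank ∂_1 = 12 − 10 = 2, and the invariant factors of ∂_1 are all 1, so H_0 ≅ Z^2.
  H_1: rank ker ∂_1 − rank ∂_2 = (26 − 10) − 13 = 3, and the invariant factors of ∂_2 are all 1, so H_1 ≅ Z^3.
  H_2: rank ker ∂_2 − rank ∂_3 = (14 − 13) − 0 = 1, and there is no ∂_3, so H_2 ≅ Z.

As a check, the Euler characteristic is 12 − 26 + 14 = 0, which agrees with 2 − 3 + 1 = 0.
(K is a triangulation of the disjoint union of the circle S^1 and the torus T^2.)

H_0 = Z^2,  H_1 = Z^3,  H_2 = Z.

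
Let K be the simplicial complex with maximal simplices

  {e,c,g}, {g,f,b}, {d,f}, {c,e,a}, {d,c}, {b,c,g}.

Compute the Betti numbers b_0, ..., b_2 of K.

b_0 = 1, b_1 = 1, b_2 = 0.

Fix the vertex order a < b < c < d < e < f < g and write every simplex with vertices in increasing order. Then dim K = 2 and the simplices of K are:

  0-simplices (7): a, b, c, d, e, f, g
  1-simplices (11): ac, ae, bc, bf, bg, cd, ce, cg, df, eg, fg
  2-simplices (4): ace, bcg, bfg, ceg

giving chain groups C_0 ≅ Z^7, C_1 ≅ Z^11, C_2 ≅ Z^4.

The boundary map ∂_1: C_1 → C_0 sends each edge [p,q] (with p < q) to q − p. For instance
  ∂df = f − d.
The resulting 7×11 matrix has rank 6, and its Smith normal form has invariant factors (1,1,1,1,1,1).

∂_2: C_2 → C_1 sends each 2-simplex [p,q,r] to [q,r] − [p,r] + [p,q]. For instance
  ∂ceg = eg − cg + ce,
  ∂bcg = cg − bg + bc.
This gives a 11×4 integer matrix of rank 4; reducing to Smith normal form yields diagonal entries (1,1,1,1).

Reading off H_k = ker ∂_k / im ∂_{k+1}:

  H_0: rank C_0 − rank ∂_1 = 7 − 6 = 1, and the invariant factors of ∂_1 are all 1, so H_0 = Z.
  H_1: rank ker ∂_1 − rank ∂_2 = (11 − 6) − 4 = 1, and the invariant factors of ∂_2 are all 1, so H_1 = Z.
  H_2: rank ker ∂_2 − rank ∂_3 = (4 − 4) − 0 = 0, and there is no ∂_3, so H_2 = 0.

Hence the Betti numbers are b_0 = 1, b_1 = 1, b_2 = 0.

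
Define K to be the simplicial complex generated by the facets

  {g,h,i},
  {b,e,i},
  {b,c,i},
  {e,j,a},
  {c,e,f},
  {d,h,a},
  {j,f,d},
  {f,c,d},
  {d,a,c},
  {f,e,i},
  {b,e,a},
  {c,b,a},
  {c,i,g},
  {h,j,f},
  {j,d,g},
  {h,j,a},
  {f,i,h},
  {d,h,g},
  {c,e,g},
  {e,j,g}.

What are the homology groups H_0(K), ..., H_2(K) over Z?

We work with the vertex ordering a < b < c < d < e < f < g < h < i < j. The simplices of K, each written with vertices in increasing order, are:

  0-simplices (10): a, b, c, d, e, f, g, h, i, j
  1-simplices (30): ab, ac, ad, ae, ah, aj, bc, be, bi, cd, ce, cf, cg, ci, df, dg, dh, dj, ef, eg, ei, ej, fh, fi, fj, gh, gi, gj, hi, hj
  2-simplices (20): abc, abe, acd, adh, aej, ahj, bci, bei, cdf, cef, ceg, cgi, dfj, dgh, dgj, efi, egj, fhi, fhj, ghi

so the chain groups are C_0 ≅ Z^10, C_1 ≅ Z^30, C_2 ≅ Z^20.

Boundary ∂_1: C_1 → C_0 maps an edge to its endpoints' difference, ∂[p,q] = q − p. For instance
  ∂ab = b − a.
As a 10×30 matrix over Z this has rank 9, with invariant factors (1,1,1,1,1,1,1,1,1).

Boundary ∂_2: C_2 → C_1 maps a triangle to the signed sum of its edges. For instance
  ∂aej = ej − aj + ae,
  ∂cef = ef − cf + ce.
The 30×20 boundary matrix has rank 20 and Smith normal form diag(1,1,1,1,1,1,1,1,1,1,1,1,1,1,1,1,1,1,1,2).

Reading off H_k = ker ∂_k / im ∂_{k+1}:

  H_0: rank C_0 − rank ∂_1 = 10 − 9 = 1, and the invariant factors of ∂_1 are all 1, so H_0 = Z.
  H_1: rank ker ∂_1 − rank ∂_2 = (30 − 9) − 20 = 1, and ∂_2 has invariant factor 2 > 1, so H_1 = Z ⊕ Z/2Z.
  H_2: rank ker ∂_2 − rank ∂_3 = (20 − 20) − 0 = 0, and there is no ∂_3, so H_2 = 0.

(K is a triangulation of the Klein bottle.)

H_0 = Z,  H_1 = Z ⊕ Z/2Z,  H_2 = 0.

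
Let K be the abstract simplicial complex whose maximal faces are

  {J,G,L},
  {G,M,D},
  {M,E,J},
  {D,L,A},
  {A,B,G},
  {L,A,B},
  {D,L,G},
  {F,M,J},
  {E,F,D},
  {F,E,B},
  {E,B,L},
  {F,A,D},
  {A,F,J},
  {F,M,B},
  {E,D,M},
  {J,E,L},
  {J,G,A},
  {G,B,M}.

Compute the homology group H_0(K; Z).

We work with the vertex ordering A < B < D < E < F < G < J < L < M. The simplices of K, each written with vertices in increasing order, are:

  0-simplices (9): A, B, D, E, F, G, J, L, M
  1-simplices (27): AB, AD, AF, AG, AJ, AL, BE, BF, BG, BL, BM, DE, DF, DG, DL, DM, EF, EJ, EL, EM, FJ, FM, GJ, GL, GM, JL, JM
  2-simplices (18): ABG, ABL, ADF, ADL, AFJ, AGJ, BEF, BEL, BFM, BGM, DEF, DEM, DGL, DGM, EJL, EJM, FJM, GJL

so the chain groups are C_0 ≅ Z^9, C_1 ≅ Z^27, C_2 ≅ Z^18.

Boundary ∂_1: C_1 → C_0 is given by ∂[p,q] = [q] − [p].
This gives a 9×27 integer matrix of rank 8; reducing to Smith normal form yields diagonal entries (1,1,1,1,1,1,1,1).

The boundary map ∂_2: C_2 → C_1 maps a triangle to the signed sum of its edges. For instance
  ∂BGM = GM − BM + BG,
  ∂AFJ = FJ − AJ + AF.
The 27×18 boundary matrix has rank 18 and Smith normal form diag(1,1,1,1,1,1,1,1,1,1,1,1,1,1,1,1,1,2).

Computing H_k = (kernel of ∂_k) / (image of ∂_{k+1}):

  H_0: rank C_0 − rank ∂_1 = 9 − 8 = 1, and the invariant factors of ∂_1 are all 1, so H_0 = Z.

H_0 ≅ Z.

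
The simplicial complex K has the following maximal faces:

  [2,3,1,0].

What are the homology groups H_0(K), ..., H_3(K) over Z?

H_0 = Z,  H_1 = 0,  H_2 = 0,  H_3 = 0.

K has 4 vertices, 6 edges, 4 triangles, 1 3-simplex.
rank ∂_0 = 0, rank ∂_1 = 3 ⇒ b_0 = 4 − 0 − 3 = 1; all invariant factors of ∂_1 are 1 so no torsion. So H_0 = Z.
rank ∂_1 = 3, rank ∂_2 = 3 ⇒ b_1 = 6 − 3 − 3 = 0; all invariant factors of ∂_2 are 1 so no torsion. So H_1 = 0.
rank ∂_2 = 3, rank ∂_3 = 1 ⇒ b_2 = 4 − 3 − 1 = 0; all invariant factors of ∂_3 are 1 so no torsion. So H_2 = 0.
rank ∂_3 = 1, rank ∂_4 = 0 ⇒ b_3 = 1 − 1 − 0 = 0. So H_3 = 0.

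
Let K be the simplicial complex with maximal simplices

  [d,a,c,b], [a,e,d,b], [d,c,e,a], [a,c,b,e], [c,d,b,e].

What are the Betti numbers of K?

b_0 = 1, b_1 = 0, b_2 = 0, b_3 = 1.

Take the total order a < b < c < d < e on the vertex set. Then K (dimension 3) consists of the simplices:

  0-simplices (5): a, b, c, d, e
  1-simplices (10): ab, ac, ad, ae, bc, bd, be, cd, ce, de
  2-simplices (10): abc, abd, abe, acd, ace, ade, bcd, bce, bde, cde
  3-simplices (5): abcd, abce, abde, acde, bcde

giving chain groups C_0 ≅ Z^5, C_1 ≅ Z^10, C_2 ≅ Z^10, C_3 ≅ Z^5.

The boundary map ∂_1: C_1 → C_0 maps an edge to its endpoints' difference, ∂[p,q] = q − p. For instance
  ∂ab = b − a.
This gives a 5×10 integer matrix of rank 4; reducing to Smith normal form yields diagonal entries (1,1,1,1).

∂_2: C_2 → C_1 sends each 2-simplex [p,q,r] to [q,r] − [p,r] + [p,q]. For instance
  ∂bcd = cd − bd + bc,
  ∂ade = de − ae + ad.
This gives a 10×10 integer matrix of rank 6; reducing to Smith normal form yields diagonal entries (1,1,1,1,1,1).

∂_3: C_3 → C_2 sends each 3-simplex σ to the alternating sum Σ_i (−1)^i (σ with its i-th vertex removed). For instance
  ∂bcde = cde − bde + bce − bcd,
  ∂abde = bde − ade + abe − abd.
The 10×5 boundary matrix has rank 4 and Smith normal form diag(1,1,1,1).

From H_k ≅ ker(∂_k) / im(∂_{k+1}) we obtain:

  H_0: rank C_0 − rank ∂_1 = 5 − 4 = 1, and the invariant factors of ∂_1 are all 1, so H_0 = Z.
  H_1: rank ker ∂_1 − rank ∂_2 = (10 − 4) − 6 = 0, and the invariant factors of ∂_2 are all 1, so H_1 = 0.
  H_2: rank ker ∂_2 − rank ∂_3 = (10 − 6) − 4 = 0, and the invariant factors of ∂_3 are all 1, so H_2 = 0.
  H_3: rank ker ∂_3 − rank ∂_4 = (5 − 4) − 0 = 1, and there is no ∂_4, so H_3 = Z.

Hence the Betti numbers are b_0 = 1, b_1 = 0, b_2 = 0, b_3 = 1.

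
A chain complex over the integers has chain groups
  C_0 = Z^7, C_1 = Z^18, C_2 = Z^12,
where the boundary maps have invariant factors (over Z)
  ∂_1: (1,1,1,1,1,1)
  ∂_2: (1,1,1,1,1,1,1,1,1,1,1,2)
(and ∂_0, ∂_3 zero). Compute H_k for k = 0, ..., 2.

H_0 ≅ Z,  H_1 ≅ Z/2,  H_2 = 0.

H_0: b_0 = 7 − 0 − 6 = 1; torsion from ∂_1 factors > 1: none. So H_0 ≅ Z.
H_1: b_1 = 18 − 6 − 12 = 0; torsion from ∂_2 factors > 1: [2]. So H_1 ≅ Z/2.
H_2: b_2 = 12 − 12 − 0 = 0; torsion from ∂_3 factors > 1: none. So H_2 ≅ 0.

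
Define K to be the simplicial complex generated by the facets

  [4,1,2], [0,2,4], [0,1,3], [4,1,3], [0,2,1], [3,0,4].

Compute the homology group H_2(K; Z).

H_2 ≅ Z.

Fix the vertex order 0 < 1 < 2 < 3 < 4 and write every simplex with vertices in increasing order. Then dim K = 2 and the simplices of K are:

  0-simplices (5): [0], [1], [2], [3], [4]
  1-simplices (9): [0,1], [0,2], [0,3], [0,4], [1,2], [1,3], [1,4], [2,4], [3,4]
  2-simplices (6): [0,1,2], [0,1,3], [0,2,4], [0,3,4], [1,2,4], [1,3,4]

Hence C_0 ≅ Z^5, C_1 ≅ Z^9, C_2 ≅ Z^6.

Boundary ∂_1: C_1 → C_0 sends each edge [p,q] (with p < q) to q − p.
This gives a 5×9 integer matrix of rank 4; reducing to Smith normal form yields diagonal entries (1,1,1,1).

The boundary map ∂_2: C_2 → C_1 maps a triangle to the signed sum of its edges. For instance
  ∂[1,2,4] = [2,4] − [1,4] + [1,2],
  ∂[0,3,4] = [3,4] − [0,4] + [0,3].
The resulting 9×6 matrix has rank 5, and its Smith normal form has invariant factors (1,1,1,1,1).

From H_k ≅ ker(∂_k) / im(∂_{k+1}) we obtain:

  H_2: rank ker ∂_2 − rank ∂_3 = (6 − 5) − 0 = 1, and there is no ∂_3, so H_2 = Z.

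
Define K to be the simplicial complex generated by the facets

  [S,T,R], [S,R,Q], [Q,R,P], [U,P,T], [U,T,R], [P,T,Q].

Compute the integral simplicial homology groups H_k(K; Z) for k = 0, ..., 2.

H_0 = Z,  H_1 = Z,  H_2 = 0.

Fix the vertex order P < Q < R < S < T < U and write every simplex with vertices in increasing order. Then dim K = 2 and the simplices of K are:

  0-simplices (6): P, Q, R, S, T, U
  1-simplices (12): PQ, PR, PT, PU, QR, QS, QT, RS, RT, RU, ST, TU
  2-simplices (6): PQR, PQT, PTU, QRS, RST, RTU

so the chain groups are C_0 ≅ Z^6, C_1 ≅ Z^12, C_2 ≅ Z^6.

Boundary ∂_1: C_1 → C_0 sends each edge [p,q] (with p < q) to q − p. For instance
  ∂PR = R − P.
As a 6×12 matrix over Z this has rank 5, with invariant factors (1,1,1,1,1).

∂_2: C_2 → C_1 sends each 2-simplex [p,q,r] to [q,r] − [p,r] + [p,q]. For instance
  ∂PQR = QR − PR + PQ,
  ∂RTU = TU − RU + RT.
As a 12×6 matrix over Z this has rank 6, with invariant factors (1,1,1,1,1,1).

Computing H_k = (kernel of ∂_k) / (image of ∂_{k+1}):

  H_0: rank C_0 − rank ∂_1 = 6 − 5 = 1, and the invariant factors of ∂_1 are all 1, so H_0 ≅ Z.
  H_1: rank ker ∂_1 − rank ∂_2 = (12 − 5) − 6 = 1, and the invariant factors of ∂_2 are all 1, so H_1 ≅ Z.
  H_2: rank ker ∂_2 − rank ∂_3 = (6 − 6) − 0 = 0, and there is no ∂_3, so H_2 ≅ 0.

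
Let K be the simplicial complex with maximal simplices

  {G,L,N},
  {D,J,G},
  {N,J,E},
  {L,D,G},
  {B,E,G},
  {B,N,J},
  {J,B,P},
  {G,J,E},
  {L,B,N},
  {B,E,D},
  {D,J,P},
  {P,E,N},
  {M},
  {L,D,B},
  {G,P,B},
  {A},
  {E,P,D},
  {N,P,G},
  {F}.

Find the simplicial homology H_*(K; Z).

H_0 = Z^4,  H_1 = Z^2,  H_2 = Z.

K has 11 vertices, 24 edges, 16 triangles.
rank ∂_0 = 0, rank ∂_1 = 7 ⇒ b_0 = 11 − 0 − 7 = 4; all invariant factors of ∂_1 are 1 so no torsion. So H_0 = Z^4.
rank ∂_1 = 7, rank ∂_2 = 15 ⇒ b_1 = 24 − 7 − 15 = 2; all invariant factors of ∂_2 are 1 so no torsion. So H_1 = Z^2.
rank ∂_2 = 15, rank ∂_3 = 0 ⇒ b_2 = 16 − 15 − 0 = 1. So H_2 = Z.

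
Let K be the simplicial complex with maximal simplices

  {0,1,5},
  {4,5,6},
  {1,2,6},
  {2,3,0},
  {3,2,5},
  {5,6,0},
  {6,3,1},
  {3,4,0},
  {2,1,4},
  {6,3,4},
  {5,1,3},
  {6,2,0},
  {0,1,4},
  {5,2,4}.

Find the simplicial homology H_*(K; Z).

Take the total order 0 < 1 < 2 < 3 < 4 < 5 < 6 on the vertex set. Then K (dimension 2) consists of the simplices:

  0-simplices (7): [0], [1], [2], [3], [4], [5], [6]
  1-simplices (21): [0,1], [0,2], [0,3], [0,4], [0,5], [0,6], [1,2], [1,3], [1,4], [1,5], [1,6], [2,3], [2,4], [2,5], [2,6], [3,4], [3,5], [3,6], [4,5], [4,6], [5,6]
  2-simplices (14): [0,1,4], [0,1,5], [0,2,3], [0,2,6], [0,3,4], [0,5,6], [1,2,4], [1,2,6], [1,3,5], [1,3,6], [2,3,5], [2,4,5], [3,4,6], [4,5,6]

so the chain groups are C_0 ≅ Z^7, C_1 ≅ Z^21, C_2 ≅ Z^14.

The boundary map ∂_1: C_1 → C_0 is given by ∂[p,q] = [q] − [p]. For instance
  ∂[0,2] = [2] − [0].
This gives a 7×21 integer matrix of rank 6; reducing to Smith normal form yields diagonal entries (1,1,1,1,1,1).

The boundary map ∂_2: C_2 → C_1 maps a triangle to the signed sum of its edges. For instance
  ∂[0,2,6] = [2,6] − [0,6] + [0,2],
  ∂[1,3,6] = [3,6] − [1,6] + [1,3].
The resulting 21×14 matrix has rank 13, and its Smith normal form has invariant factors (1,1,1,1,1,1,1,1,1,1,1,1,1).

From H_k ≅ ker(∂_k) / im(∂_{k+1}) we obtain:

  H_0: rank C_0 − rank ∂_1 = 7 − 6 = 1, and the invariant factors of ∂_1 are all 1, so H_0 ≅ Z.
  H_1: rank ker ∂_1 − rank ∂_2 = (21 − 6) − 13 = 2, and the invariant factors of ∂_2 are all 1, so H_1 ≅ Z^2.
  H_2: rank ker ∂_2 − rank ∂_3 = (14 − 13) − 0 = 1, and there is no ∂_3, so H_2 ≅ Z.

H_0 = Z,  H_1 = Z^2,  H_2 = Z.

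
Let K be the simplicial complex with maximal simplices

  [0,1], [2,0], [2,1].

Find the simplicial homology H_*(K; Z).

H_0 = Z,  H_1 = Z.

K has 3 vertices, 3 edges.
rank ∂_0 = 0, rank ∂_1 = 2 ⇒ b_0 = 3 − 0 − 2 = 1; all invariant factors of ∂_1 are 1 so no torsion. So H_0 = Z.
rank ∂_1 = 2, rank ∂_2 = 0 ⇒ b_1 = 3 − 2 − 0 = 1. So H_1 = Z.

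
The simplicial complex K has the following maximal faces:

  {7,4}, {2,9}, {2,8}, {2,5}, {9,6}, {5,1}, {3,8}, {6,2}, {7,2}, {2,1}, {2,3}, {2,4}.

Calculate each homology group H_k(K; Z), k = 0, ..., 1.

H_0 = Z,  H_1 = Z^4.

K has 9 vertices, 12 edges.
rank ∂_0 = 0, rank ∂_1 = 8 ⇒ b_0 = 9 − 0 − 8 = 1; all invariant factors of ∂_1 are 1 so no torsion. So H_0 ≅ Z.
rank ∂_1 = 8, rank ∂_2 = 0 ⇒ b_1 = 12 − 8 − 0 = 4. So H_1 ≅ Z^4.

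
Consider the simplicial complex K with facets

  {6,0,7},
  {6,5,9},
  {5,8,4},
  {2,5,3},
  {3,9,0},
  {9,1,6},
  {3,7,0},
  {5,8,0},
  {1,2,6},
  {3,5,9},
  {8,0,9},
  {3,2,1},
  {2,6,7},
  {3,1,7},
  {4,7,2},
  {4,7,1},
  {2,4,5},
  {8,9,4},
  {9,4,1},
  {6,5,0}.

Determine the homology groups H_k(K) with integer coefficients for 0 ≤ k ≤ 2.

H_0 = Z,  H_1 = Z ⊕ Z_2,  H_2 = 0.

Take the total order 0 < 1 < 2 < 3 < 4 < 5 < 6 < 7 < 8 < 9 on the vertex set. Then K (dimension 2) consists of the simplices:

  0-simplices (10): [0], [1], [2], [3], [4], [5], [6], [7], [8], [9]
  1-simplices (30): (30 of them)
  2-simplices (20): (20 of them)

Hence C_0 ≅ Z^10, C_1 ≅ Z^30, C_2 ≅ Z^20.

Boundary ∂_1: C_1 → C_0 maps an edge to its endpoints' difference, ∂[p,q] = q − p. For instance
  ∂[4,9] = [9] − [4].
As a 10×30 matrix over Z this has rank 9, with invariant factors (1,1,1,1,1,1,1,1,1).

Boundary ∂_2: C_2 → C_1 maps a triangle to the signed sum of its edges. For instance
  ∂[1,2,6] = [2,6] − [1,6] + [1,2],
  ∂[0,3,9] = [3,9] − [0,9] + [0,3].
This gives a 30×20 integer matrix of rank 20; reducing to Smith normal form yields diagonal entries (1,1,1,1,1,1,1,1,1,1,1,1,1,1,1,1,1,1,1,2).

Now H_k = ker ∂_k / im ∂_{k+1}, so:

  H_0: rank C_0 − rank ∂_1 = 10 − 9 = 1, and the invariant factors of ∂_1 are all 1, so H_0 = Z.
  H_1: rank ker ∂_1 − rank ∂_2 = (30 − 9) − 20 = 1, and ∂_2 has invariant factor 2 > 1, so H_1 = Z ⊕ Z_2.
  H_2: rank ker ∂_2 − rank ∂_3 = (20 − 20) − 0 = 0, and there is no ∂_3, so H_2 = 0.

(K is a triangulation of the Klein bottle.)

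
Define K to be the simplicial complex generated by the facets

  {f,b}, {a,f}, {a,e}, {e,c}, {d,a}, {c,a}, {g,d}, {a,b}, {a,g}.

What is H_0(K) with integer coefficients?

H_0 = Z.

Order the vertices as a < b < c < d < e < f < g. Listing each simplex with vertices in this order, K has dimension 1 with simplices:

  0-simplices (7): a, b, c, d, e, f, g
  1-simplices (9): ab, ac, ad, ae, af, ag, bf, ce, dg

so the chain groups are C_0 ≅ Z^7, C_1 ≅ Z^9.

∂_1: C_1 → C_0 sends each edge [p,q] (with p < q) to q − p.
The 7×9 boundary matrix has rank 6 and Smith normal form diag(1,1,1,1,1,1).

Now H_k = ker ∂_k / im ∂_{k+1}, so:

  H_0: rank C_0 − rank ∂_1 = 7 − 6 = 1, and the invariant factors of ∂_1 are all 1, so H_0 ≅ Z.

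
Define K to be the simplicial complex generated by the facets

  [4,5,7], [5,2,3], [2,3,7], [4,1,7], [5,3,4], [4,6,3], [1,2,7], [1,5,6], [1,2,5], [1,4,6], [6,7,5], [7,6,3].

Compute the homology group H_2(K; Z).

H_2 = 0.

Fix the vertex order 1 < 2 < 3 < 4 < 5 < 6 < 7 and write every simplex with vertices in increasing order. Then dim K = 2 and the simplices of K are:

  0-simplices (7): [1], [2], [3], [4], [5], [6], [7]
  1-simplices (18): [1,2], [1,4], [1,5], [1,6], [1,7], [2,3], [2,5], [2,7], [3,4], [3,5], [3,6], [3,7], [4,5], [4,6], [4,7], [5,6], [5,7], [6,7]
  2-simplices (12): [1,2,5], [1,2,7], [1,4,6], [1,4,7], [1,5,6], [2,3,5], [2,3,7], [3,4,5], [3,4,6], [3,6,7], [4,5,7], [5,6,7]

Hence C_0 ≅ Z^7, C_1 ≅ Z^18, C_2 ≅ Z^12.

The boundary map ∂_1: C_1 → C_0 is given by ∂[p,q] = [q] − [p]. For instance
  ∂[3,7] = [7] − [3].
As a 7×18 matrix over Z this has rank 6, with invariant factors (1,1,1,1,1,1).

∂_2: C_2 → C_1 acts by ∂[p,q,r] = [q,r] − [p,r] + [p,q]. For instance
  ∂[4,5,7] = [5,7] − [4,7] + [4,5],
  ∂[5,6,7] = [6,7] − [5,7] + [5,6].
This gives a 18×12 integer matrix of rank 12; reducing to Smith normal form yields diagonal entries (1,1,1,1,1,1,1,1,1,1,1,2).

Computing H_k = (kernel of ∂_k) / (image of ∂_{k+1}):

  H_2: rank ker ∂_2 − rank ∂_3 = (12 − 12) − 0 = 0, and there is no ∂_3, so H_2 = 0.

(K is a triangulation of the real projective plane RP^2.)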